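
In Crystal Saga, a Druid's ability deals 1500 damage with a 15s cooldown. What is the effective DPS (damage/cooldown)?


DPS = damage / cooldown
= 1500 / 15
= 100.00

100.00 DPS


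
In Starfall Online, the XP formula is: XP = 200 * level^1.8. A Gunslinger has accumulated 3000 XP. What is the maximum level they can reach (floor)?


XP = 200 * level^1.8, so level = (XP / 200)^(1/1.8)
= (3000 / 200)^(1/1.8)
= 15.0^0.5556
= 4.5018
Floor: level = 4

level 4


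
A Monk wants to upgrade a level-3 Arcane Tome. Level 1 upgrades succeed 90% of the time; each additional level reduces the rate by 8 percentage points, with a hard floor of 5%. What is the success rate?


raw_rate = 90 - 8 * (3 - 1)
= 90 - 8 * 2
= 90 - 16
= 74
Apply floor: max(74, 5) = 74%

74%


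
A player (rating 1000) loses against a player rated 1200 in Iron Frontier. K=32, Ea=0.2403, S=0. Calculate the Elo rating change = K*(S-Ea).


Elo update: delta = K * (S - Ea), where S = 0 (loses)
S - Ea = 0 - 0.2403 = -0.2403
Rating change = 32 * -0.2403
= -7.69

-7.69 rating points


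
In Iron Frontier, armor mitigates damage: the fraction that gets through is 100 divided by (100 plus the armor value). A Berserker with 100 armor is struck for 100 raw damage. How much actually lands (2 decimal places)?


actual = 100 * 100 / (100 + 100)
= 100 * 100 / 200
= 10000 / 200
= 50.00

50.00 damage


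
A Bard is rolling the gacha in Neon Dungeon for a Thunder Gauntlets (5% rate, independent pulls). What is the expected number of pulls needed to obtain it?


Expected pulls for a geometric distribution = 1/p = 100 / rate%
= 100 / 5
= 20.0

20.0 pulls


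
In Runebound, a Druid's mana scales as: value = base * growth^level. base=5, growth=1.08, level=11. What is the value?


value = base * growth^level
= 5 * 1.08^11
= 5 * 2.331639
= 11.66

11.66 mana


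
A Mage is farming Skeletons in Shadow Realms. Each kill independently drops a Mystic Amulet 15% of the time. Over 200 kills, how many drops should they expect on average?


Expected drops = kills * (drop_rate / 100)
= 200 * (15 / 100)
= 200 * 0.15
= 30.0

30.0 drops


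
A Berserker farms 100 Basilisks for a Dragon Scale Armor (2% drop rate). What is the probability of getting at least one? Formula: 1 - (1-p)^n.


P(at least one) = 1 - P(none) = 1 - (1-p)^n
p = 2/100 = 0.02
1 - p = 0.98
(1 - p)^100 = 0.98^100 = 0.132620
P(at least one) = 1 - 0.132620 = 0.8674

0.8674


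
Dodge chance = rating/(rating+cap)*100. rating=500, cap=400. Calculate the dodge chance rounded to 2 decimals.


dodge% = 500 / (500 + 400) * 100
= 500 / 900 * 100
= 0.555556 * 100
= 55.56%

55.56%


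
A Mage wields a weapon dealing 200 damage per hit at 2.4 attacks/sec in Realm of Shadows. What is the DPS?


DPS = damage * attack_speed
= 200 * 2.4
= 480.0

480.0 DPS


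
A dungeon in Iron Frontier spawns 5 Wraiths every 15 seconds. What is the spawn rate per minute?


Spawns per minute = count * (60 / interval)
= 5 * (60 / 15)
= 5 * 4.0
= 20.0

20.0 per minute


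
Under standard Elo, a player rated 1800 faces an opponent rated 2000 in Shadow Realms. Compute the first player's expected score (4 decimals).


Elo expected score: Ea = 1/(1 + 10^((Rb-Ra)/400))
Rb - Ra = 2000 - 1800 = 200
(Rb-Ra)/400 = 200/400 = 0.5
10^0.5 = 3.162278
Ea = 1/(1 + 3.162278) = 1/4.162278 = 0.2403

0.2403


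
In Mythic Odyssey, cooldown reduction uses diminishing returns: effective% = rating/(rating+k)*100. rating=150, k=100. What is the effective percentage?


effective% = rating / (rating + k) * 100
= 150 / (150 + 100) * 100
= 150 / 250 * 100
= 0.6 * 100
= 60.00%

60.00%


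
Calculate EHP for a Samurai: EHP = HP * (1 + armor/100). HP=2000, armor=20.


EHP = 2000 * (1 + 20/100)
= 2000 * (1 + 0.2)
= 2000 * 1.2
= 2400.0

2400.0 EHP


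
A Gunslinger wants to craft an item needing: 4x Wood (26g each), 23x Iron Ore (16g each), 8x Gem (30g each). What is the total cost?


Cost breakdown:
  Wood: 4 * 26 = 104
  Iron Ore: 23 * 16 = 368
  Gem: 8 * 30 = 240
Total = 104 + 368 + 240 = 712

712 gold


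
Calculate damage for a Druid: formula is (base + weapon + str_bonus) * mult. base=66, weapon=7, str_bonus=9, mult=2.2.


Sum base + weapon + str = 66 + 7 + 9 = 82
Multiply by 2.2:
82 * 2.2 = 180.4

180.4 damage


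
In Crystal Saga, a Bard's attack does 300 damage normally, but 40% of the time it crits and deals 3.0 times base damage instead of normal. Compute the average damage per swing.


E[dmg] = base * (1 + crit_chance * (crit_mult - 1))
cc as decimal = 40/100 = 0.4
cm - 1 = 3.0 - 1 = 2.0
Bonus factor = 0.4 * 2.0 = 0.8
Total multiplier = 1 + 0.8 = 1.8
Expected damage = 300 * 1.8 = 540.00

540.00 damage


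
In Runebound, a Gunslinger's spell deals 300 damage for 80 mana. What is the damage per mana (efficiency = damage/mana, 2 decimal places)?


Efficiency = damage / mana
= 300 / 80
= 3.75

3.75 dmg/mana


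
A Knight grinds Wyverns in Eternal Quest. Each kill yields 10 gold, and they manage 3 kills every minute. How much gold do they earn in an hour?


Gold per minute = 10 * 3 = 30
Gold per hour = 30 * 60 = 1800

1800 gold/hour


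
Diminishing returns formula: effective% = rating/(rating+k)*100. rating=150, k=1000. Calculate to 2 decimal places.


effective% = rating / (rating + k) * 100
= 150 / (150 + 1000) * 100
= 150 / 1150 * 100
= 0.130435 * 100
= 13.04%

13.04%


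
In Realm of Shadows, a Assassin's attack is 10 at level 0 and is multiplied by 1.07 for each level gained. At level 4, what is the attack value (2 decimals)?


value = base * growth^level
= 10 * 1.07^4
= 10 * 1.310796
= 13.11

13.11 attack


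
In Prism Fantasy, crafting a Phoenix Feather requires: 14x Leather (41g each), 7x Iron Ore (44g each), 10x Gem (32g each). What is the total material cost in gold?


Cost breakdown:
  Leather: 14 * 41 = 574
  Iron Ore: 7 * 44 = 308
  Gem: 10 * 32 = 320
Total = 574 + 308 + 320 = 1202

1202 gold


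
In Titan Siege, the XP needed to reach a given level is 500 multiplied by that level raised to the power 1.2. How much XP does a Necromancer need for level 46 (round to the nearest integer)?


XP = 500 * level^1.2
Substitute level = 46:
XP = 500 * 46^1.2
= 500 * 98.9258
= 49463

49463 XP


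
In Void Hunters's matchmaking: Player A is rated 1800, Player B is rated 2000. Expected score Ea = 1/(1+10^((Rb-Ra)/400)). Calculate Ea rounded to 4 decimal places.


Elo expected score: Ea = 1/(1 + 10^((Rb-Ra)/400))
Rb - Ra = 2000 - 1800 = 200
(Rb-Ra)/400 = 200/400 = 0.5
10^0.5 = 3.162278
Ea = 1/(1 + 3.162278) = 1/4.162278 = 0.2403

0.2403


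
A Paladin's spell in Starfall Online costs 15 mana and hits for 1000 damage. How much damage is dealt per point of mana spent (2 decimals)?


Efficiency = damage / mana
= 1000 / 15
= 66.67

66.67 dmg/mana


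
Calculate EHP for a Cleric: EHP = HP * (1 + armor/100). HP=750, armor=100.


EHP = 750 * (1 + 100/100)
= 750 * (1 + 1.0)
= 750 * 2.0
= 1500.0

1500.0 EHP


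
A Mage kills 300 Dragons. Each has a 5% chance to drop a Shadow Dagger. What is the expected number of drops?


Expected drops = kills * (drop_rate / 100)
= 300 * (5 / 100)
= 300 * 0.05
= 15.0

15.0 drops


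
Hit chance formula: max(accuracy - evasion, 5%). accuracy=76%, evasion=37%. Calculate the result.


accuracy - evasion = 76 - 37 = 39
Apply floor: max(39, 5) = 39
Hit chance = 39%

39%


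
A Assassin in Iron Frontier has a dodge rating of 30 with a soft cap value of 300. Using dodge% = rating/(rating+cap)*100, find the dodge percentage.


dodge% = 30 / (30 + 300) * 100
= 30 / 330 * 100
= 0.090909 * 100
= 9.09%

9.09%


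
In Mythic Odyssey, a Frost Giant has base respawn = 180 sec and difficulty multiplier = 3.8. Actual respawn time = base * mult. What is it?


Respawn time = base * multiplier
= 180 * 3.8
= 684.0 seconds

684.0 seconds


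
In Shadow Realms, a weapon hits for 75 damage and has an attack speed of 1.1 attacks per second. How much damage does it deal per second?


DPS = damage * attack_speed
= 75 * 1.1
= 82.5

82.5 DPS


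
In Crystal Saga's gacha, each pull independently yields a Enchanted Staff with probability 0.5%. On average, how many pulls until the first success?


Expected pulls for a geometric distribution = 1/p = 100 / rate%
= 100 / 0.5
= 200.0

200.0 pulls


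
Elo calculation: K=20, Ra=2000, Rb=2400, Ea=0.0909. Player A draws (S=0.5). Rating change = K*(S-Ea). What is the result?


Elo update: delta = K * (S - Ea), where S = 0.5 (draws)
S - Ea = 0.5 - 0.0909 = 0.4091
Rating change = 20 * 0.4091
= 8.18

8.18 rating points


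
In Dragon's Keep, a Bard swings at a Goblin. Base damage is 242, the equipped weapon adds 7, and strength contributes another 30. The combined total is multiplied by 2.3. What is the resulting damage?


Sum base + weapon + str = 242 + 7 + 30 = 279
Multiply by 2.3:
279 * 2.3 = 641.7

641.7 damage


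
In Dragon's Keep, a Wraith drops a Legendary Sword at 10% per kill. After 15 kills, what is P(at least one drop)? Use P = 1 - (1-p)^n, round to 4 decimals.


P(at least one) = 1 - P(none) = 1 - (1-p)^n
p = 10/100 = 0.1
1 - p = 0.9
(1 - p)^15 = 0.9^15 = 0.205891
P(at least one) = 1 - 0.205891 = 0.7941

0.7941


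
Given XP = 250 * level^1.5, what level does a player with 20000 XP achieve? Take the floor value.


XP = 250 * level^1.5, so level = (XP / 250)^(1/1.5)
= (20000 / 250)^(1/1.5)
= 80.0^0.6667
= 18.5664
Floor: level = 18

level 18


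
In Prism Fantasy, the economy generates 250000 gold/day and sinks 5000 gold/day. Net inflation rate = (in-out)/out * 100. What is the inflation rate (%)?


Net gold = 250000 - 5000 = 245000
Inflation rate = net / sunk * 100 = 245000 / 5000 * 100
= 49.0 * 100
= 4900.00%

4900.00%


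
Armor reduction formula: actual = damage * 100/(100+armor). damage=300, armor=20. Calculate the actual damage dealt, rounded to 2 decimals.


actual = 300 * 100 / (100 + 20)
= 300 * 100 / 120
= 30000 / 120
= 250.00

250.00 damage


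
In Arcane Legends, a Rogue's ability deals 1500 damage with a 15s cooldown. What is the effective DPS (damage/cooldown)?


DPS = damage / cooldown
= 1500 / 15
= 100.00

100.00 DPS


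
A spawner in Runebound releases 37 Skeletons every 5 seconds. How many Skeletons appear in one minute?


Spawns per minute = count * (60 / interval)
= 37 * (60 / 5)
= 37 * 12.0
= 444.0

444.0 per minute


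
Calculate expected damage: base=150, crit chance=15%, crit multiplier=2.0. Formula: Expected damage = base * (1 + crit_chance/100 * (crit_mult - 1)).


E[dmg] = base * (1 + crit_chance * (crit_mult - 1))
cc as decimal = 15/100 = 0.15
cm - 1 = 2.0 - 1 = 1.0
Bonus factor = 0.15 * 1.0 = 0.15
Total multiplier = 1 + 0.15 = 1.15
Expected damage = 150 * 1.15 = 172.50

172.50 damage


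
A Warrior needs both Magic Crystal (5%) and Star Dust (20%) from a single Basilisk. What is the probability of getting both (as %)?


For independent events, P(both) = P(A) * P(B)
= 5% * 20%
= 100 / 100 %
= 1.0%

1.0%


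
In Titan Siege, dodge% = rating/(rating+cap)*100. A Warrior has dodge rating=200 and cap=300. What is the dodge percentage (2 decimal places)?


dodge% = 200 / (200 + 300) * 100
= 200 / 500 * 100
= 0.4 * 100
= 40.00%

40.00%


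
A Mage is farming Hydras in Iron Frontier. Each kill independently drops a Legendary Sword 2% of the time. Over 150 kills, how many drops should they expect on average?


Expected drops = kills * (drop_rate / 100)
= 150 * (2 / 100)
= 150 * 0.02
= 3.0

3.0 drops


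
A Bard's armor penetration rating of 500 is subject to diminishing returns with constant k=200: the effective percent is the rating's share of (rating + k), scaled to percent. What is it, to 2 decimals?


effective% = rating / (rating + k) * 100
= 500 / (500 + 200) * 100
= 500 / 700 * 100
= 0.714286 * 100
= 71.43%

71.43%


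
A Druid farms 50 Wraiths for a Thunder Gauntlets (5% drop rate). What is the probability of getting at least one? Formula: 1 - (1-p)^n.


P(at least one) = 1 - P(none) = 1 - (1-p)^n
p = 5/100 = 0.05
1 - p = 0.95
(1 - p)^50 = 0.95^50 = 0.076945
P(at least one) = 1 - 0.076945 = 0.9231

0.9231


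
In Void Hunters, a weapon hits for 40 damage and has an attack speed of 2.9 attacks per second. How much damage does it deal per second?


DPS = damage * attack_speed
= 40 * 2.9
= 116.0

116.0 DPS


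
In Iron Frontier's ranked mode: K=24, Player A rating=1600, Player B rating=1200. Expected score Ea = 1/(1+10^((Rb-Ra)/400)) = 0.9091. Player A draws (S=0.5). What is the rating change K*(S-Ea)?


Elo update: delta = K * (S - Ea), where S = 0.5 (draws)
S - Ea = 0.5 - 0.9091 = -0.4091
Rating change = 24 * -0.4091
= -9.82

-9.82 rating points


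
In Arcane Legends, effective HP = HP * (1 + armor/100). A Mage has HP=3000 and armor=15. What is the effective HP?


EHP = 3000 * (1 + 15/100)
= 3000 * (1 + 0.15)
= 3000 * 1.15
= 3450.0

3450.0 EHP


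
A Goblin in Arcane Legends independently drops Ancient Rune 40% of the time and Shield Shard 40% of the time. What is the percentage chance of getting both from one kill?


For independent events, P(both) = P(A) * P(B)
= 40% * 40%
= 1600 / 100 %
= 16.0%

16.0%


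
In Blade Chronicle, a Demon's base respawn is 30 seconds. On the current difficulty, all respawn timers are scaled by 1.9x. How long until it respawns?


Respawn time = base * multiplier
= 30 * 1.9
= 57.0 seconds

57.0 seconds


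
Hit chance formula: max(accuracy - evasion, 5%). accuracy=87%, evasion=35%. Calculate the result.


accuracy - evasion = 87 - 35 = 52
Apply floor: max(52, 5) = 52
Hit chance = 52%

52%


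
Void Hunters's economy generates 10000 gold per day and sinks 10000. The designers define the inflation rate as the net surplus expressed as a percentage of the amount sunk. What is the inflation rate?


Net gold = 10000 - 10000 = 0
Inflation rate = net / sunk * 100 = 0 / 10000 * 100
= 0.0 * 100
= 0.00%

0.00%


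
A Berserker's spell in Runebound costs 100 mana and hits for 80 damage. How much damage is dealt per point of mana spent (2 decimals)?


Efficiency = damage / mana
= 80 / 100
= 0.80

0.80 dmg/mana


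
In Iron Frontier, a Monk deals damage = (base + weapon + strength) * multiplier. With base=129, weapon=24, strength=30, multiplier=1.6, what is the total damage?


Sum base + weapon + str = 129 + 24 + 30 = 183
Multiply by 1.6:
183 * 1.6 = 292.8

292.8 damage


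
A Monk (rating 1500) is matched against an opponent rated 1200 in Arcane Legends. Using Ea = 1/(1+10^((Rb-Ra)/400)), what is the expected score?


Elo expected score: Ea = 1/(1 + 10^((Rb-Ra)/400))
Rb - Ra = 1200 - 1500 = -300
(Rb-Ra)/400 = -300/400 = -0.75
10^-0.75 = 0.177828
Ea = 1/(1 + 0.177828) = 1/1.177828 = 0.8490

0.8490


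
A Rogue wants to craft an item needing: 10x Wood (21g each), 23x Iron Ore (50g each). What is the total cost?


Cost breakdown:
  Wood: 10 * 21 = 210
  Iron Ore: 23 * 50 = 1150
Total = 210 + 1150 = 1360

1360 gold


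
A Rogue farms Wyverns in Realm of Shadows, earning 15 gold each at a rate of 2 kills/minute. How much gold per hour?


Gold per minute = 15 * 2 = 30
Gold per hour = 30 * 60 = 1800

1800 gold/hour


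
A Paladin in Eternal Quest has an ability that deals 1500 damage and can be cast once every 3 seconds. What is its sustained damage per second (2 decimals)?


DPS = damage / cooldown
= 1500 / 3
= 500.00

500.00 DPS


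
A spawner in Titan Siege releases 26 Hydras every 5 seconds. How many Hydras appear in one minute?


Spawns per minute = count * (60 / interval)
= 26 * (60 / 5)
= 26 * 12.0
= 312.0

312.0 per minute


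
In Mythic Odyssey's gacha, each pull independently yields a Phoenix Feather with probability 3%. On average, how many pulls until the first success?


Expected pulls for a geometric distribution = 1/p = 100 / rate%
= 100 / 3
= 33.33

33.33 pulls


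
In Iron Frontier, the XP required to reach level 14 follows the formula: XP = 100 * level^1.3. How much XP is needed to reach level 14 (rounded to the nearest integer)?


XP = 100 * level^1.3
Substitute level = 14:
XP = 100 * 14^1.3
= 100 * 30.9006
= 3090

3090 XP


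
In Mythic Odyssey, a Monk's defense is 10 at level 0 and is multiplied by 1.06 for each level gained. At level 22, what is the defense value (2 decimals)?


value = base * growth^level
= 10 * 1.06^22
= 10 * 3.603537
= 36.04

36.04 defense


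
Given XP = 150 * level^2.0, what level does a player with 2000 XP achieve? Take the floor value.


XP = 150 * level^2.0, so level = (XP / 150)^(1/2.0)
= (2000 / 150)^(1/2.0)
= 13.3333^0.5
= 3.6515
Floor: level = 3

level 3


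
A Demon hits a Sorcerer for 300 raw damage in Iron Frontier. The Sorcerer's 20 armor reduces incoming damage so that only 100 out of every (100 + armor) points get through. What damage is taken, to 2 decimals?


actual = 300 * 100 / (100 + 20)
= 300 * 100 / 120
= 30000 / 120
= 250.00

250.00 damage


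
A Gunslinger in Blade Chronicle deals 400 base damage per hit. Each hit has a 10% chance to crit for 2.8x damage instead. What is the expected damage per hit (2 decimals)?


E[dmg] = base * (1 + crit_chance * (crit_mult - 1))
cc as decimal = 10/100 = 0.1
cm - 1 = 2.8 - 1 = 1.8
Bonus factor = 0.1 * 1.8 = 0.18
Total multiplier = 1 + 0.18 = 1.18
Expected damage = 400 * 1.18 = 472.00

472.00 damage


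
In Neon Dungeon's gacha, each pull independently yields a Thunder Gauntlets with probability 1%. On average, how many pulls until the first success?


Expected pulls for a geometric distribution = 1/p = 100 / rate%
= 100 / 1
= 100.0

100.0 pulls


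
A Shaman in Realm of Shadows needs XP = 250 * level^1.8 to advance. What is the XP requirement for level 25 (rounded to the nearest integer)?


XP = 250 * level^1.8
Substitute level = 25:
XP = 250 * 25^1.8
= 250 * 328.316
= 82079

82079 XP


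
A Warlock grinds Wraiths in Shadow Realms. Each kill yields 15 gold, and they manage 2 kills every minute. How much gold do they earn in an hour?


Gold per minute = 15 * 2 = 30
Gold per hour = 30 * 60 = 1800

1800 gold/hour


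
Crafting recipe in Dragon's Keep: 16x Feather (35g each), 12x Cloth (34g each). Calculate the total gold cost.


Cost breakdown:
  Feather: 16 * 35 = 560
  Cloth: 12 * 34 = 408
Total = 560 + 408 = 968

968 gold


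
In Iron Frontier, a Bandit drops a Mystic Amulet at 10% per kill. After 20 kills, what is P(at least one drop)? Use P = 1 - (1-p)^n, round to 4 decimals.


P(at least one) = 1 - P(none) = 1 - (1-p)^n
p = 10/100 = 0.1
1 - p = 0.9
(1 - p)^20 = 0.9^20 = 0.121577
P(at least one) = 1 - 0.121577 = 0.8784

0.8784


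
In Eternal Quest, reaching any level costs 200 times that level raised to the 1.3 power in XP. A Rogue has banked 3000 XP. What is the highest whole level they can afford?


XP = 200 * level^1.3, so level = (XP / 200)^(1/1.3)
= (3000 / 200)^(1/1.3)
= 15.0^0.7692
= 8.0294
Floor: level = 8

level 8


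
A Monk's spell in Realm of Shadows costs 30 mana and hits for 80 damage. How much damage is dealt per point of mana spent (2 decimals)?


Efficiency = damage / mana
= 80 / 30
= 2.67

2.67 dmg/mana


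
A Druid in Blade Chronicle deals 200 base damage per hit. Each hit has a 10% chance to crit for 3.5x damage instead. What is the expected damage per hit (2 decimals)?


E[dmg] = base * (1 + crit_chance * (crit_mult - 1))
cc as decimal = 10/100 = 0.1
cm - 1 = 3.5 - 1 = 2.5
Bonus factor = 0.1 * 2.5 = 0.25
Total multiplier = 1 + 0.25 = 1.25
Expected damage = 200 * 1.25 = 250.00

250.00 damage


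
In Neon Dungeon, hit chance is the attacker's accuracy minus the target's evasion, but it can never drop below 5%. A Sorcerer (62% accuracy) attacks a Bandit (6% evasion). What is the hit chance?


accuracy - evasion = 62 - 6 = 56
Apply floor: max(56, 5) = 56
Hit chance = 56%

56%


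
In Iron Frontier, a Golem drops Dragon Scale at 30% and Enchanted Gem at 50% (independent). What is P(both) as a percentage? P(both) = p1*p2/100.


For independent events, P(both) = P(A) * P(B)
= 30% * 50%
= 1500 / 100 %
= 15.0%

15.0%


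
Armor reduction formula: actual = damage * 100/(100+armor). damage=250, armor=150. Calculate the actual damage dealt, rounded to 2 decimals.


actual = 250 * 100 / (100 + 150)
= 250 * 100 / 250
= 25000 / 250
= 100.00

100.00 damage


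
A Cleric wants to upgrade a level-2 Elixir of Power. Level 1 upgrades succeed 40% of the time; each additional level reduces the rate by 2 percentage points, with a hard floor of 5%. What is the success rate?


raw_rate = 40 - 2 * (2 - 1)
= 40 - 2 * 1
= 40 - 2
= 38
Apply floor: max(38, 5) = 38%

38%


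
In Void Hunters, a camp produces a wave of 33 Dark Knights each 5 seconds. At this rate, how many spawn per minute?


Spawns per minute = count * (60 / interval)
= 33 * (60 / 5)
= 33 * 12.0
= 396.0

396.0 per minute


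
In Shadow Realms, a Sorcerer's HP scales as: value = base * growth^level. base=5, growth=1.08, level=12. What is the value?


value = base * growth^level
= 5 * 1.08^12
= 5 * 2.51817
= 12.59

12.59 HP


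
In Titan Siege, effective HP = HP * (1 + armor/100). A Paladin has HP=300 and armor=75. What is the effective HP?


EHP = 300 * (1 + 75/100)
= 300 * (1 + 0.75)
= 300 * 1.75
= 525.0

525.0 EHP


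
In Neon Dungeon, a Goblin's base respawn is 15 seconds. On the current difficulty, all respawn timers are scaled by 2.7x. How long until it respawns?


Respawn time = base * multiplier
= 15 * 2.7
= 40.5 seconds

40.5 seconds


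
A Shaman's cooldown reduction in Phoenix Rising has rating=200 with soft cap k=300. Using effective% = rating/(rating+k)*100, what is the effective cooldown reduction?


effective% = rating / (rating + k) * 100
= 200 / (200 + 300) * 100
= 200 / 500 * 100
= 0.4 * 100
= 40.00%

40.00%


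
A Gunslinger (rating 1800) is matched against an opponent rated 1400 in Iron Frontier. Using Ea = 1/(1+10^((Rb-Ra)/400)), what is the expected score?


Elo expected score: Ea = 1/(1 + 10^((Rb-Ra)/400))
Rb - Ra = 1400 - 1800 = -400
(Rb-Ra)/400 = -400/400 = -1.0
10^-1.0 = 0.1
Ea = 1/(1 + 0.1) = 1/1.1 = 0.9091

0.9091


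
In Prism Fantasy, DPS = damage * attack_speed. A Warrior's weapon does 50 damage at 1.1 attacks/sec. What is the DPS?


DPS = damage * attack_speed
= 50 * 1.1
= 55.0

55.0 DPS


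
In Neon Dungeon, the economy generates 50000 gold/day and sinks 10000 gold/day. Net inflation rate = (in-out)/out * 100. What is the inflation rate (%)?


Net gold = 50000 - 10000 = 40000
Inflation rate = net / sunk * 100 = 40000 / 10000 * 100
= 4.0 * 100
= 400.00%

400.00%


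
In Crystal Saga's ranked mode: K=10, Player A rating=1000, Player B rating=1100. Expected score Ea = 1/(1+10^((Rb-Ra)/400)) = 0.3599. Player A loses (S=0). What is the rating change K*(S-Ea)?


Elo update: delta = K * (S - Ea), where S = 0 (loses)
S - Ea = 0 - 0.3599 = -0.3599
Rating change = 10 * -0.3599
= -3.60

-3.60 rating points


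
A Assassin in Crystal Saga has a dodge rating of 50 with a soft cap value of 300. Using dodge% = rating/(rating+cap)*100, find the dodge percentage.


dodge% = 50 / (50 + 300) * 100
= 50 / 350 * 100
= 0.142857 * 100
= 14.29%

14.29%


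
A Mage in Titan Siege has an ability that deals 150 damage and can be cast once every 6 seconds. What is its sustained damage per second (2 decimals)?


DPS = damage / cooldown
= 150 / 6
= 25.00

25.00 DPS


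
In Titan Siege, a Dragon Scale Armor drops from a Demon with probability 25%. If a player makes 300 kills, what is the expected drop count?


Expected drops = kills * (drop_rate / 100)
= 300 * (25 / 100)
= 300 * 0.25
= 75.0

75.0 drops


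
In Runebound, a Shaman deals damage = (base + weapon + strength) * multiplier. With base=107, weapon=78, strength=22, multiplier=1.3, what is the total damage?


Sum base + weapon + str = 107 + 78 + 22 = 207
Multiply by 1.3:
207 * 1.3 = 269.1

269.1 damage


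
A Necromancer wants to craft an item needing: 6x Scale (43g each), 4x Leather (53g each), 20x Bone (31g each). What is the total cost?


Cost breakdown:
  Scale: 6 * 43 = 258
  Leather: 4 * 53 = 212
  Bone: 20 * 31 = 620
Total = 258 + 212 + 620 = 1090

1090 gold


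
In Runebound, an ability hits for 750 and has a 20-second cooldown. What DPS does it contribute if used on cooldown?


DPS = damage / cooldown
= 750 / 20
= 37.50

37.50 DPS


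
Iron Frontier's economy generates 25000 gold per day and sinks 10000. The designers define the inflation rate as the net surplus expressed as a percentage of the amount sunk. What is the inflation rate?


Net gold = 25000 - 10000 = 15000
Inflation rate = net / sunk * 100 = 15000 / 10000 * 100
= 1.5 * 100
= 150.00%

150.00%


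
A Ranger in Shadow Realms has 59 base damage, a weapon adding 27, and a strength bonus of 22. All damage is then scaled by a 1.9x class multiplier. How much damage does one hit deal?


Sum base + weapon + str = 59 + 27 + 22 = 108
Multiply by 1.9:
108 * 1.9 = 205.2

205.2 damage


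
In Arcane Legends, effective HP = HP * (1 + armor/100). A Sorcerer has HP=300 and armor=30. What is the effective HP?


EHP = 300 * (1 + 30/100)
= 300 * (1 + 0.3)
= 300 * 1.3
= 390.0

390.0 EHP


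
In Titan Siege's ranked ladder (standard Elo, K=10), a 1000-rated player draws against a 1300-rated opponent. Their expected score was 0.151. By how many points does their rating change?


Elo update: delta = K * (S - Ea), where S = 0.5 (draws)
S - Ea = 0.5 - 0.151 = 0.349
Rating change = 10 * 0.349
= 3.49

3.49 rating points


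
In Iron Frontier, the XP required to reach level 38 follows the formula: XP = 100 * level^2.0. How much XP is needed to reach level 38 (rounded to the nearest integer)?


XP = 100 * level^2.0
Substitute level = 38:
XP = 100 * 38^2.0
= 100 * 1444.0
= 144400

144400 XP


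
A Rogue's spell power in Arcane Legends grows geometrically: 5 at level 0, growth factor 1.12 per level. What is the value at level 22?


value = base * growth^level
= 5 * 1.12^22
= 5 * 12.10031
= 60.50

60.50 spell power


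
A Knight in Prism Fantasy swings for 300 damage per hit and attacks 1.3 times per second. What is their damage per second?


DPS = damage * attack_speed
= 300 * 1.3
= 390.0

390.0 DPS


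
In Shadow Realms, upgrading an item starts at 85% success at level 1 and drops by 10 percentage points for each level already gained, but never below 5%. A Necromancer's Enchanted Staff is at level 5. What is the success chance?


raw_rate = 85 - 10 * (5 - 1)
= 85 - 10 * 4
= 85 - 40
= 45
Apply floor: max(45, 5) = 45%

45%


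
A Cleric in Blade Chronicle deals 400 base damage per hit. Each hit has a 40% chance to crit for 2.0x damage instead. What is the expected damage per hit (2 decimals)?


E[dmg] = base * (1 + crit_chance * (crit_mult - 1))
cc as decimal = 40/100 = 0.4
cm - 1 = 2.0 - 1 = 1.0
Bonus factor = 0.4 * 1.0 = 0.4
Total multiplier = 1 + 0.4 = 1.4
Expected damage = 400 * 1.4 = 560.00

560.00 damage


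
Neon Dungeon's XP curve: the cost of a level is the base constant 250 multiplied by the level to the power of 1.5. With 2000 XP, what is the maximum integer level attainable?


XP = 250 * level^1.5, so level = (XP / 250)^(1/1.5)
= (2000 / 250)^(1/1.5)
= 8.0^0.6667
= 4.0
Floor: level = 4

level 4


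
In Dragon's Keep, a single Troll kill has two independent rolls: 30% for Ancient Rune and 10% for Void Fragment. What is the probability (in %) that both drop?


For independent events, P(both) = P(A) * P(B)
= 30% * 10%
= 300 / 100 %
= 3.0%

3.0%


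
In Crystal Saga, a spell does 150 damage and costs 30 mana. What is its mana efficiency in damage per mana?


Efficiency = damage / mana
= 150 / 30
= 5.00

5.00 dmg/mana


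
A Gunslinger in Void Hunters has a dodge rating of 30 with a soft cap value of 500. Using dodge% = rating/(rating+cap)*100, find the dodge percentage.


dodge% = 30 / (30 + 500) * 100
= 30 / 530 * 100
= 0.056604 * 100
= 5.66%

5.66%


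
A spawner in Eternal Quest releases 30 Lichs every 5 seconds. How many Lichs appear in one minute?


Spawns per minute = count * (60 / interval)
= 30 * (60 / 5)
= 30 * 12.0
= 360.0

360.0 per minute


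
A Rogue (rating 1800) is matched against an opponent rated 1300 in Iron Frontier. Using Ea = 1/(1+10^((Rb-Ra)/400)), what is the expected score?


Elo expected score: Ea = 1/(1 + 10^((Rb-Ra)/400))
Rb - Ra = 1300 - 1800 = -500
(Rb-Ra)/400 = -500/400 = -1.25
10^-1.25 = 0.056234
Ea = 1/(1 + 0.056234) = 1/1.056234 = 0.9468

0.9468


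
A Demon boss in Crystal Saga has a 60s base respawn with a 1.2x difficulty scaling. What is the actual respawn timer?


Respawn time = base * multiplier
= 60 * 1.2
= 72.0 seconds

72.0 seconds


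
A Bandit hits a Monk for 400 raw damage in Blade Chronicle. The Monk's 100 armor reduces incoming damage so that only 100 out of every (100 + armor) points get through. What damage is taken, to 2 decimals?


actual = 400 * 100 / (100 + 100)
= 400 * 100 / 200
= 40000 / 200
= 200.00

200.00 damage


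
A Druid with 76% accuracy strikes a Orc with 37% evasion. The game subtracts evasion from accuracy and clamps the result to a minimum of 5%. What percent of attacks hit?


accuracy - evasion = 76 - 37 = 39
Apply floor: max(39, 5) = 39
Hit chance = 39%

39%


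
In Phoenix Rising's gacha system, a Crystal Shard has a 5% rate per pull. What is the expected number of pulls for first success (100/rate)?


Expected pulls for a geometric distribution = 1/p = 100 / rate%
= 100 / 5
= 20.0

20.0 pulls


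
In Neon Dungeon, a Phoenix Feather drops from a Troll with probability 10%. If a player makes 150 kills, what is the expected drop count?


Expected drops = kills * (drop_rate / 100)
= 150 * (10 / 100)
= 150 * 0.1
= 15.0

15.0 drops


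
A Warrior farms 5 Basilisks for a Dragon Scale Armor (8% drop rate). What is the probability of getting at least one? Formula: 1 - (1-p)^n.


P(at least one) = 1 - P(none) = 1 - (1-p)^n
p = 8/100 = 0.08
1 - p = 0.92
(1 - p)^5 = 0.92^5 = 0.659082
P(at least one) = 1 - 0.659082 = 0.3409

0.3409


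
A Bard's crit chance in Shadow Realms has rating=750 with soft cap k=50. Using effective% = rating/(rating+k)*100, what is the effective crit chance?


effective% = rating / (rating + k) * 100
= 750 / (750 + 50) * 100
= 750 / 800 * 100
= 0.9375 * 100
= 93.75%

93.75%


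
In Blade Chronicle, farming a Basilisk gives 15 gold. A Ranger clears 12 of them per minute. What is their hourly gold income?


Gold per minute = 15 * 12 = 180
Gold per hour = 180 * 60 = 10800

10800 gold/hour


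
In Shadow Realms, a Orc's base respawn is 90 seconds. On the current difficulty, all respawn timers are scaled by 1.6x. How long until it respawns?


Respawn time = base * multiplier
= 90 * 1.6
= 144.0 seconds

144.0 seconds


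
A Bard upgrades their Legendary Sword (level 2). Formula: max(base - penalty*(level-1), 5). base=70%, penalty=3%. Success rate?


raw_rate = 70 - 3 * (2 - 1)
= 70 - 3 * 1
= 70 - 3
= 67
Apply floor: max(67, 5) = 67%

67%


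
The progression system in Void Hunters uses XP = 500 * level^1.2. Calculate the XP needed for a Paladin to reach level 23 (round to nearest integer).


XP = 500 * level^1.2
Substitute level = 23:
XP = 500 * 23^1.2
= 500 * 43.0599
= 21530

21530 XP


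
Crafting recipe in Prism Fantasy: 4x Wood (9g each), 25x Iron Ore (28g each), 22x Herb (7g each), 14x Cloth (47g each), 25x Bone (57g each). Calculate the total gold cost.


Cost breakdown:
  Wood: 4 * 9 = 36
  Iron Ore: 25 * 28 = 700
  Herb: 22 * 7 = 154
  Cloth: 14 * 47 = 658
  Bone: 25 * 57 = 1425
Total = 36 + 700 + 154 + 658 + 1425 = 2973

2973 gold


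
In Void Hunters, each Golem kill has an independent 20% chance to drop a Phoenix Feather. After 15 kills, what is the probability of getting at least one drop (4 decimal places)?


P(at least one) = 1 - P(none) = 1 - (1-p)^n
p = 20/100 = 0.2
1 - p = 0.8
(1 - p)^15 = 0.8^15 = 0.035184
P(at least one) = 1 - 0.035184 = 0.9648

0.9648


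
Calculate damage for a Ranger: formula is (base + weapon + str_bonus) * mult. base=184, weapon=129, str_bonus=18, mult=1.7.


Sum base + weapon + str = 184 + 129 + 18 = 331
Multiply by 1.7:
331 * 1.7 = 562.7

562.7 damage


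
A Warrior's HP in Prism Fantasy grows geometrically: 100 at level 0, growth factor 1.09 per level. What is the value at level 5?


value = base * growth^level
= 100 * 1.09^5
= 100 * 1.538624
= 153.86

153.86 HP


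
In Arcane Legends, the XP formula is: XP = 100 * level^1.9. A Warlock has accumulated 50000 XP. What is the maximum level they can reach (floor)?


XP = 100 * level^1.9, so level = (XP / 100)^(1/1.9)
= (50000 / 100)^(1/1.9)
= 500.0^0.5263
= 26.3336
Floor: level = 26

level 26


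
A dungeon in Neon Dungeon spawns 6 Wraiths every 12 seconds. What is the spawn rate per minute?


Spawns per minute = count * (60 / interval)
= 6 * (60 / 12)
= 6 * 5.0
= 30.0

30.0 per minute


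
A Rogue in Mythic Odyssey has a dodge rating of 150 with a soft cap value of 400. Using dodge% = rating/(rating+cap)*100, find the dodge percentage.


dodge% = 150 / (150 + 400) * 100
= 150 / 550 * 100
= 0.272727 * 100
= 27.27%

27.27%


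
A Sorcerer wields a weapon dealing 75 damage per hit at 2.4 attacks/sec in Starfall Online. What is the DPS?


DPS = damage * attack_speed
= 75 * 2.4
= 180.0

180.0 DPS


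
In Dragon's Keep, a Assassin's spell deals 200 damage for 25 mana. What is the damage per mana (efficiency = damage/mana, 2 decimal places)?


Efficiency = damage / mana
= 200 / 25
= 8.00

8.00 dmg/mana


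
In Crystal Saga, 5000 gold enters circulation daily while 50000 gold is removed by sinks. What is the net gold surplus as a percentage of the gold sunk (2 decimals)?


Net gold = 5000 - 50000 = -45000
Inflation rate = net / sunk * 100 = -45000 / 50000 * 100
= -0.9 * 100
= -90.00%

-90.00%


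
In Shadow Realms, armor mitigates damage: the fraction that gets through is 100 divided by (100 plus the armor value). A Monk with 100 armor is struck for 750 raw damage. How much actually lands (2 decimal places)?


actual = 750 * 100 / (100 + 100)
= 750 * 100 / 200
= 75000 / 200
= 375.00

375.00 damage


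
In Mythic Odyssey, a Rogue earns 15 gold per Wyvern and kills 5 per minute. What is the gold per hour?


Gold per minute = 15 * 5 = 75
Gold per hour = 75 * 60 = 4500

4500 gold/hour


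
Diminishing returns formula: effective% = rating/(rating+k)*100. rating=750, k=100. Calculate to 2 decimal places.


effective% = rating / (rating + k) * 100
= 750 / (750 + 100) * 100
= 750 / 850 * 100
= 0.882353 * 100
= 88.24%

88.24%


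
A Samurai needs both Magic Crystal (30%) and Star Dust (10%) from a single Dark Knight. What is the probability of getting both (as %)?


For independent events, P(both) = P(A) * P(B)
= 30% * 10%
= 300 / 100 %
= 3.0%

3.0%


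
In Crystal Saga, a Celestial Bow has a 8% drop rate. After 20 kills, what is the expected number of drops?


Expected drops = kills * (drop_rate / 100)
= 20 * (8 / 100)
= 20 * 0.08
= 1.6

1.6 drops


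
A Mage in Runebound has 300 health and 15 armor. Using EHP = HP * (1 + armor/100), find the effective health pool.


EHP = 300 * (1 + 15/100)
= 300 * (1 + 0.15)
= 300 * 1.15
= 345.0

345.0 EHP


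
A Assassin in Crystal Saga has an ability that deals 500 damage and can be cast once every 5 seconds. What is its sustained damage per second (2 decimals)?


DPS = damage / cooldown
= 500 / 5
= 100.00

100.00 DPS


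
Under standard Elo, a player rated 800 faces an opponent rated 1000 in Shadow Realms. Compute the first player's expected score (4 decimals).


Elo expected score: Ea = 1/(1 + 10^((Rb-Ra)/400))
Rb - Ra = 1000 - 800 = 200
(Rb-Ra)/400 = 200/400 = 0.5
10^0.5 = 3.162278
Ea = 1/(1 + 3.162278) = 1/4.162278 = 0.2403

0.2403


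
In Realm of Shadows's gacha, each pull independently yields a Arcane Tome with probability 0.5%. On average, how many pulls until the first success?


Expected pulls for a geometric distribution = 1/p = 100 / rate%
= 100 / 0.5
= 200.0

200.0 pulls


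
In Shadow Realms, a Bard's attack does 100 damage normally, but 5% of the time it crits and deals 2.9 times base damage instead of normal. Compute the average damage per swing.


E[dmg] = base * (1 + crit_chance * (crit_mult - 1))
cc as decimal = 5/100 = 0.05
cm - 1 = 2.9 - 1 = 1.9
Bonus factor = 0.05 * 1.9 = 0.095
Total multiplier = 1 + 0.095 = 1.095
Expected damage = 100 * 1.095 = 109.50

109.50 damage


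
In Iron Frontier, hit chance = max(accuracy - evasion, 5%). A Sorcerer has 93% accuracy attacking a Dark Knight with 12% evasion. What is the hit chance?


accuracy - evasion = 93 - 12 = 81
Apply floor: max(81, 5) = 81
Hit chance = 81%

81%


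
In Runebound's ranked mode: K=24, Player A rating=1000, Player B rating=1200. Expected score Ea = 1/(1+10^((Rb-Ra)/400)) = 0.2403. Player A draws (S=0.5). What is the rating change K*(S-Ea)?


Elo update: delta = K * (S - Ea), where S = 0.5 (draws)
S - Ea = 0.5 - 0.2403 = 0.2597
Rating change = 24 * 0.2597
= 6.23

6.23 rating points


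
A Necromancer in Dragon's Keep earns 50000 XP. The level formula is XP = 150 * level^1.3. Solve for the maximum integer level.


XP = 150 * level^1.3, so level = (XP / 150)^(1/1.3)
= (50000 / 150)^(1/1.3)
= 333.3333^0.7692
= 87.232
Floor: level = 87

level 87


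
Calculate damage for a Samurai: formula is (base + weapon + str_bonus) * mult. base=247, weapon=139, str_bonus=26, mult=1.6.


Sum base + weapon + str = 247 + 139 + 26 = 412
Multiply by 1.6:
412 * 1.6 = 659.2

659.2 damage


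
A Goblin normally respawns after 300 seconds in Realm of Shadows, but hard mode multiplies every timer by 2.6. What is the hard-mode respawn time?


Respawn time = base * multiplier
= 300 * 2.6
= 780.0 seconds

780.0 seconds


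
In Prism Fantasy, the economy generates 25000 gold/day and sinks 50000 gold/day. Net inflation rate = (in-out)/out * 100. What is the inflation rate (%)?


Net gold = 25000 - 50000 = -25000
Inflation rate = net / sunk * 100 = -25000 / 50000 * 100
= -0.5 * 100
= -50.00%

-50.00%


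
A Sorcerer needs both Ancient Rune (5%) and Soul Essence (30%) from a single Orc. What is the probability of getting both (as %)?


For independent events, P(both) = P(A) * P(B)
= 5% * 30%
= 150 / 100 %
= 1.5%

1.5%


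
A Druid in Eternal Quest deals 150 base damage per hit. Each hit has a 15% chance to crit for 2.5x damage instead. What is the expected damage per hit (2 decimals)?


E[dmg] = base * (1 + crit_chance * (crit_mult - 1))
cc as decimal = 15/100 = 0.15
cm - 1 = 2.5 - 1 = 1.5
Bonus factor = 0.15 * 1.5 = 0.225
Total multiplier = 1 + 0.225 = 1.225
Expected damage = 150 * 1.225 = 183.75

183.75 damage


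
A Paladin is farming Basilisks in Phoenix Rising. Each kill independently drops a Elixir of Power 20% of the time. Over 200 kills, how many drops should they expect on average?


Expected drops = kills * (drop_rate / 100)
= 200 * (20 / 100)
= 200 * 0.2
= 40.0

40.0 drops


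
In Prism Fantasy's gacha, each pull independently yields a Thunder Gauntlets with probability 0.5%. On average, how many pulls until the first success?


Expected pulls for a geometric distribution = 1/p = 100 / rate%
= 100 / 0.5
= 200.0

200.0 pulls


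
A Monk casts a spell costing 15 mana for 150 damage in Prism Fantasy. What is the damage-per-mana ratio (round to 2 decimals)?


Efficiency = damage / mana
= 150 / 15
= 10.00

10.00 dmg/mana


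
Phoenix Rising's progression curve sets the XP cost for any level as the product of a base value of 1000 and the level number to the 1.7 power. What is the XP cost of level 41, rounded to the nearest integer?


XP = 1000 * level^1.7
Substitute level = 41:
XP = 1000 * 41^1.7
= 1000 * 551.7376
= 551738

551738 XP
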